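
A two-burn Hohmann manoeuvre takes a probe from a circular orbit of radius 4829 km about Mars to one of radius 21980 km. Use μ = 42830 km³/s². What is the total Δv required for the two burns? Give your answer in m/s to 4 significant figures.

Semi-major axis of the transfer orbit: a_t = (4829 + 21980)/2 = 13404.5 km.
At r₁ the circular-orbit speed is v₁ = √(μ/r₁) = 2.97814 km/s.
Transfer-orbit speed at r₁ (vis-viva): v_p = √[μ(2/r₁ − 1/a_t)] = 3.81359 km/s.
First burn Δv₁ = |v_p − v₁| = 0.83545 km/s.
Circular speed at r₂: v₂ = √(μ/r₂) = 1.395919 km/s.
Transfer-orbit speed at r₂: v_a = √[μ(2/r₂ − 1/a_t)] = 0.8378446 km/s.
Second burn Δv₂ = |v₂ − v_a| = 0.55807 km/s.
Δv = Δv₁ + Δv₂ = 0.83545 + 0.55807 = 1.394 km/s.

Δv = 1394 m/s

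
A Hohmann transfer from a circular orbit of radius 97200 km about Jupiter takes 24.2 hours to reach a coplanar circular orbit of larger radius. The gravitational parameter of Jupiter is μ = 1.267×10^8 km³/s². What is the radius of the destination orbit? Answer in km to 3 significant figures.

Transfer time t = 24.2 hours = 87120 s, and t = π√(a_t³/μ).
So a_t = (μ t²/π²)^(1/3) = (1.267×10^8 × (87120)² / π²)^(1/3) = 4.6016×10^5 km.
Since a_t = (r₁ + r₂)/2, r₂ = 2a_t − r₁ = 2×4.6016×10^5 − 97200 = 8.2312×10^5 km.

r₂ = 8.23×10^5 km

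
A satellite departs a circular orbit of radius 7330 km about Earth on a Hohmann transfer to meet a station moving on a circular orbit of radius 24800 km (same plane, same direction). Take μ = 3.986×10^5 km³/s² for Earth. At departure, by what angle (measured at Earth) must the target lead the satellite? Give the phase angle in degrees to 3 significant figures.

Semi-major axis of the transfer orbit: a_t = (7330 + 24800)/2 = 16065 km.
Transfer time t = π√(a_t³/μ) = 10132.17 s.
Target angular speed ω₂ = √(μ/r₂³) = 1.616557×10^-4 rad/s.
Angle swept by the target during transfer: ω₂·t = 1.63792 rad = 93.846°.
The satellite traverses 180° on the transfer ellipse, so the target must lead by 180° − 93.846° = 86.2°.

φ = 86.2°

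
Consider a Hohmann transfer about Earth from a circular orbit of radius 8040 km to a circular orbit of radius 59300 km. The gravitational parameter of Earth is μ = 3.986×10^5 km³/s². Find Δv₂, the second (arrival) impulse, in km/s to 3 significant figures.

The Hohmann ellipse has a_t = (r₁ + r₂)/2 = 33670 km.
Circular speed at r = 59300 km: v_c = √(μ/r) = 2.593 km/s.
Vis-viva on the transfer ellipse at r = 59300 km gives v_t = √[μ(2/r − 1/a_t)] = 1.267 km/s.
Δv₂ = |v_t − v_c| = |1.267 − 2.593| = 1.326 km/s.

Δv₂ = 1.33 km/s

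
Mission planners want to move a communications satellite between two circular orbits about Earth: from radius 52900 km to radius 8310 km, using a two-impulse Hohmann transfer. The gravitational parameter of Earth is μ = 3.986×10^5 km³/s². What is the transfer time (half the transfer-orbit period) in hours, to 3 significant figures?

The Hohmann ellipse has a_t = (r₁ + r₂)/2 = 30605 km.
By Kepler's third law the transfer-orbit period is T = 2π√(a_t³/μ), so t = T/2 = 26640 s.
Converting: 26640 s ÷ 3600 s/hour = 7.40 hours.

t = 7.40 hours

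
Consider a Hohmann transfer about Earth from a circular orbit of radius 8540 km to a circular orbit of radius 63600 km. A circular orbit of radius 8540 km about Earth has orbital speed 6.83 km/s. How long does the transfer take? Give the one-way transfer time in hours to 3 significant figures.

From the circular-orbit relation v² = μ/r at r = 8540 km: μ = v²r = (6.83)² × 8540 = 3.98382×10^5 km³/s².
Transfer-ellipse semi-major axis a_t = (r₁ + r₂)/2 = (8540 + 63600)/2 = 36070 km.
Transfer time t = π√(a_t³/μ) = π√((36070)³ / 3.98382×10^5) = 34100 s.
Converting: 34100 s ÷ 3600 s/hour = 9.47 hours.

t = 9.47 hours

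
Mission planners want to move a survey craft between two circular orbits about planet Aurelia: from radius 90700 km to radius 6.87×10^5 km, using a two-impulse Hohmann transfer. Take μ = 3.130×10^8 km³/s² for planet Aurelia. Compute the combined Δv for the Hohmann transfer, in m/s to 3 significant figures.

Transfer-ellipse semi-major axis a_t = (r₁ + r₂)/2 = (90700 + 6.870×10^5)/2 = 3.8885×10^5 km.
At r₁ the circular-orbit speed is v₁ = √(μ/r₁) = 58.745 km/s.
Transfer-orbit speed at r₁ (vis-viva equation): v_p = √[μ(2/r₁ − 1/a_t)] = 78.083 km/s.
First burn Δv₁ = |v_p − v₁| = 19.338 km/s.
At r₂, v₂ = √(μ/r₂) = 21.345 km/s.
Transfer-orbit speed at r₂: v_a = √[μ(2/r₂ − 1/a_t)] = 10.309 km/s.
Second burn Δv₂ = |v₂ − v_a| = 11.036 km/s.
Δv = Δv₁ + Δv₂ = 19.338 + 11.036 = 30.37 km/s.

Δv = 30400 m/s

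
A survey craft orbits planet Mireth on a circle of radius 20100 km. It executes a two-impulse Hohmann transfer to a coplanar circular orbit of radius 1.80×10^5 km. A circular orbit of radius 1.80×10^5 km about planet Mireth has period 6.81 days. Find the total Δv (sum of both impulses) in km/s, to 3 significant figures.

From Kepler's third law T² = 4π²r³/μ at r = 1.80×10^5 km, T = 6.81 days = 6.81 × 86400 s = 5.88384×10^5 s: μ = 4π²r³/T² = 6.65052×10^5 km³/s².
Semi-major axis of the transfer orbit: a_t = (20100 + 1.800×10^5)/2 = 1.0005×10^5 km.
Circular speed at r₁: v₁ = √(μ/r₁) = √(6.65052×10^5/20100) = 5.752 km/s.
On the transfer ellipse at r₁, v² = μ(2/r − 1/a) gives v_p = √[μ(2/r₁ − 1/a_t)] = 7.715 km/s.
First burn Δv₁ = |v_p − v₁| = 1.963 km/s.
At r₂, v₂ = √(μ/r₂) = 1.9222 km/s.
Transfer-orbit speed at r₂: v_a = √[μ(2/r₂ − 1/a_t)] = 0.86155 km/s.
Second burn Δv₂ = |v₂ − v_a| = 1.061 km/s.
Total Δv = Δv₁ + Δv₂ = 3.024 km/s.

Δv = 3.02 km/s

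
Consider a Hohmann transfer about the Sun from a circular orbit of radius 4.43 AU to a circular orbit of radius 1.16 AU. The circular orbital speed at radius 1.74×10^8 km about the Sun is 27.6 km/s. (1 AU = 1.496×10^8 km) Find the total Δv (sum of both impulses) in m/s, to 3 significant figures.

From the circular-orbit relation v² = μ/r at r = 1.74×10^8 km: μ = v²r = (27.6)² × 1.74×10^8 = 1.32546×10^11 km³/s².
In km: r₁ = 4.43 × 1.496×10^8 = 6.62728×10^8 km; r₂ = 1.16 × 1.496×10^8 = 1.73536×10^8 km.
The Hohmann ellipse has a_t = (r₁ + r₂)/2 = 4.18132×10^8 km.
At r₁ the circular-orbit speed is v₁ = √(μ/r₁) = 14.142 km/s.
On the transfer ellipse at r₁, vis-viva equation gives v_a = √[μ(2/r₁ − 1/a_t)] = 9.1108 km/s.
First burn Δv₁ = |v_a − v₁| = 5.031 km/s.
Circular speed at r₂: v₂ = √(μ/r₂) = 27.637 km/s.
Transfer-orbit speed at r₂: v_p = √[μ(2/r₂ − 1/a_t)] = 34.794 km/s.
Second burn Δv₂ = |v₂ − v_p| = 7.157 km/s.
Δv = Δv₁ + Δv₂ = 5.031 + 7.157 = 12.19 km/s.

Δv = 12200 m/s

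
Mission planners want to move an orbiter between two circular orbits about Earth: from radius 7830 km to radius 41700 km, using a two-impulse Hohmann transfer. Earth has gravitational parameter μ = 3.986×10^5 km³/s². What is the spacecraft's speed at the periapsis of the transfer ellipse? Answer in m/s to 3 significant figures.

v = 9260 m/s

Transfer-ellipse semi-major axis a_t = (r₁ + r₂)/2 = (7830 + 41700)/2 = 24765 km.
The periapsis of the transfer ellipse is at r = 7830 km.
Applying v² = μ(2/r − 1/a_t): v = 9.258 km/s.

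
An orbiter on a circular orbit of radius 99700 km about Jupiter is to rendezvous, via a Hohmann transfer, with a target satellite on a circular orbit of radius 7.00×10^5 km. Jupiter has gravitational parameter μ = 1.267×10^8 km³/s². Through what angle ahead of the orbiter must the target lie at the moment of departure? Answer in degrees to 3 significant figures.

φ = 102°

The Hohmann ellipse has a_t = (r₁ + r₂)/2 = 3.9985×10^5 km.
The half-period of the transfer ellipse is t = π√(a_t³/μ) = 70567.9 s.
The target's mean motion on its circular orbit is ω₂ = √(μ/r₂³) = 1.92195×10^-5 rad/s.
Angle swept by the target during transfer: ω₂·t = 1.3563 rad = 77.71°.
The orbiter traverses 180° on the transfer ellipse, so the target must lead by 180° − 77.71° = 102°.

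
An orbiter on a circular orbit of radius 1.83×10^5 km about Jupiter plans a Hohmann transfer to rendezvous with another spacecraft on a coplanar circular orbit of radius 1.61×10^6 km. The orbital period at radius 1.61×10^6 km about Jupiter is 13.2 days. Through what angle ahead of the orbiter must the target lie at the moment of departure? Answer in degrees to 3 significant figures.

From Kepler's third law T² = 4π²r³/μ at r = 1.61×10^6 km, T = 13.2 days = 13.2 × 86400 s = 1.14048×10^6 s: μ = 4π²r³/T² = 1.26667×10^8 km³/s².
Semi-major axis of the transfer orbit: a_t = (1.830×10^5 + 1.610×10^6)/2 = 8.965×10^5 km.
The half-period of the transfer ellipse is t = π√(a_t³/μ) = 2.36943×10^5 s.
The target's mean motion on its circular orbit is ω₂ = √(μ/r₂³) = 5.50925×10^-6 rad/s.
Angle swept by the target during transfer: ω₂·t = 1.3054 rad = 74.79°.
Arrival is 180° from departure on the ellipse, so φ = 180° − 74.79° = 105°.

φ = 105°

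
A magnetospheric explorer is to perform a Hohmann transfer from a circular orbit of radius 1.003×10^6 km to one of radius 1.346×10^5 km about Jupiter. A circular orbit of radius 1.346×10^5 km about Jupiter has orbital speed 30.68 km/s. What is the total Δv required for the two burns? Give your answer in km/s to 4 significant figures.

From the circular-orbit relation v² = μ/r at r = 1.346×10^5 km: μ = v²r = (30.68)² × 1.346×10^5 = 1.26694×10^8 km³/s².
Transfer-ellipse semi-major axis a_t = (r₁ + r₂)/2 = (1.003×10^6 + 1.346×10^5)/2 = 5.688×10^5 km.
At r₁ the circular-orbit speed is v₁ = √(μ/r₁) = 11.239 km/s.
On the transfer ellipse at r₁, vis-viva equation gives v_a = √[μ(2/r₁ − 1/a_t)] = 5.4673 km/s.
First burn Δv₁ = |v_a − v₁| = 5.772 km/s.
Circular speed at r₂: v₂ = √(μ/r₂) = 30.68 km/s.
Transfer-orbit speed at r₂: v_p = √[μ(2/r₂ − 1/a_t)] = 40.74 km/s.
Second burn Δv₂ = |v₂ − v_p| = 10.06 km/s.
Δv = Δv₁ + Δv₂ = 5.772 + 10.06 = 15.83 km/s.

Δv = 15.83 km/s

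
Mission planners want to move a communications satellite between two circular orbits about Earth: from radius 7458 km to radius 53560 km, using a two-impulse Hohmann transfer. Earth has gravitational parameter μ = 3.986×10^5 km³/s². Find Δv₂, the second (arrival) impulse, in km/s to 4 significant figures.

Transfer-ellipse semi-major axis a_t = (r₁ + r₂)/2 = (7458 + 53560)/2 = 30509 km.
Circular speed at r = 53560 km: v_c = √(μ/r) = 2.728 km/s.
Transfer-orbit speed at the same r (vis-viva, a = a_t): v_t = √[μ(2/r − 1/a_t)] = 1.349 km/s.
Δv₂ = |v_t − v_c| = |1.349 − 2.728| = 1.379 km/s.

Δv₂ = 1.379 km/s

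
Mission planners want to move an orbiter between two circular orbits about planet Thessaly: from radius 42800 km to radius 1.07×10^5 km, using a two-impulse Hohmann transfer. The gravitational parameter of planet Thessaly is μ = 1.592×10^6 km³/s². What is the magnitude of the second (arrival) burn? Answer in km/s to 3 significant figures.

Δv₂ = 0.941 km/s

The Hohmann ellipse has a_t = (r₁ + r₂)/2 = 74900 km.
Circular speed at r = 1.070×10^5 km: v_c = √(μ/r) = 3.857266 km/s.
Vis-viva on the transfer ellipse at r = 1.070×10^5 km gives v_t = √[μ(2/r − 1/a_t)] = 2.915819 km/s.
Δv₂ = |v_t − v_c| = |2.915819 − 3.857266| = 0.9414 km/s.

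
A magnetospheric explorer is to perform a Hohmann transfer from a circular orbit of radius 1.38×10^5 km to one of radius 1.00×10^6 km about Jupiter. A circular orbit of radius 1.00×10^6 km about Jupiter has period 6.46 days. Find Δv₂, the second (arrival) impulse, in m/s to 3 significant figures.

Δv₂ = 5710 m/s

From Kepler's third law T² = 4π²r³/μ at r = 1.00×10^6 km, T = 6.46 days = 6.46 × 86400 s = 5.58144×10^5 s: μ = 4π²r³/T² = 1.26726×10^8 km³/s².
The Hohmann ellipse has a_t = (r₁ + r₂)/2 = 5.690×10^5 km.
Circular speed at r = 1.000×10^6 km: v_c = √(μ/r) = 11.257 km/s.
Transfer-orbit speed at the same r (vis-viva, a = a_t): v_t = √[μ(2/r − 1/a_t)] = 5.5439 km/s.
Δv₂ = |v_t − v_c| = |5.5439 − 11.257| = 5.713 km/s.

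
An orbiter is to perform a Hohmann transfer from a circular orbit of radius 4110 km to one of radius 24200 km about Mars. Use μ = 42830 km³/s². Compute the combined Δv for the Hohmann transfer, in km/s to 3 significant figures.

Δv = 1.61 km/s

Transfer-ellipse semi-major axis a_t = (r₁ + r₂)/2 = (4110 + 24200)/2 = 14155 km.
Circular speed at r₁: v₁ = √(μ/r₁) = √(42830/4110) = 3.2281 km/s.
Transfer-orbit speed at r₁ (v² = μ(2/r − 1/a)): v_p = √[μ(2/r₁ − 1/a_t)] = 4.2209 km/s.
First burn Δv₁ = |v_p − v₁| = 0.9928 km/s.
Circular speed at r₂: v₂ = √(μ/r₂) = 1.3304 km/s.
Transfer-orbit speed at r₂: v_a = √[μ(2/r₂ − 1/a_t)] = 0.71686 km/s.
Second burn Δv₂ = |v₂ − v_a| = 0.6135 km/s.
Δv = Δv₁ + Δv₂ = 0.9928 + 0.6135 = 1.606 km/s.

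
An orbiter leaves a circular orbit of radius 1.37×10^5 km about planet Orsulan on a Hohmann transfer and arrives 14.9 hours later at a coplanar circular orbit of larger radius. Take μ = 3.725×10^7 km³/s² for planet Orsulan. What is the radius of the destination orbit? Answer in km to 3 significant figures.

Transfer time t = 14.9 hours = 53640 s, and t = π√(a_t³/μ).
So a_t = (μ t²/π²)^(1/3) = (3.725×10^7 × (53640)² / π²)^(1/3) = 2.2145×10^5 km.
Since a_t = (r₁ + r₂)/2, r₂ = 2a_t − r₁ = 2×2.2145×10^5 − 1.370×10^5 = 3.059×10^5 km.

r₂ = 3.06×10^5 km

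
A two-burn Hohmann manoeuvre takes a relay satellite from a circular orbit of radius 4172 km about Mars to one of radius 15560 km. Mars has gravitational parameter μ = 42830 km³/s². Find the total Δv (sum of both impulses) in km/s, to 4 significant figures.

Semi-major axis of the transfer orbit: a_t = (4172 + 15560)/2 = 9866 km.
Circular speed at r₁: v₁ = √(μ/r₁) = √(42830/4172) = 3.2041 km/s.
On the transfer ellipse at r₁, vis-viva gives v_p = √[μ(2/r₁ − 1/a_t)] = 4.0238 km/s.
First burn Δv₁ = |v_p − v₁| = 0.8197 km/s.
Circular speed at r₂: v₂ = √(μ/r₂) = 1.6591 km/s.
Transfer-orbit speed at r₂: v_a = √[μ(2/r₂ − 1/a_t)] = 1.0789 km/s.
Second burn Δv₂ = |v₂ − v_a| = 0.5802 km/s.
Δv = Δv₁ + Δv₂ = 0.8197 + 0.5802 = 1.400 km/s.

Δv = 1.400 km/s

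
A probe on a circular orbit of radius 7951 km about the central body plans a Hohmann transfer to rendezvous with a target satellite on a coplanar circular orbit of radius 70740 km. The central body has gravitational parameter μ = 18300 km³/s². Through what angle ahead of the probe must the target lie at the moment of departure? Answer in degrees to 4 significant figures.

φ = 105.3°

Transfer-ellipse semi-major axis a_t = (r₁ + r₂)/2 = (7951 + 70740)/2 = 39345.5 km.
Transfer time t = π√(a_t³/μ) = 1.8125×10^5 s.
The target's mean motion on its circular orbit is ω₂ = √(μ/r₂³) = 7.1900×10^-6 rad/s.
Angle swept by the target during transfer: ω₂·t = 1.3032 rad = 74.67°.
Arrival is 180° from departure on the ellipse, so φ = 180° − 74.67° = 105.3°.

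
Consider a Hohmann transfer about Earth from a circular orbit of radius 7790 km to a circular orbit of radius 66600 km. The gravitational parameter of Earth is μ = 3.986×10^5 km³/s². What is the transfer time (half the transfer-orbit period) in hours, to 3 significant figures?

t = 9.92 hours

Transfer-ellipse semi-major axis a_t = (r₁ + r₂)/2 = (7790 + 66600)/2 = 37195 km.
Transfer time t = π√(a_t³/μ) = π√((37195)³ / 3.986×10^5) = 35700 s.
Converting: 35700 s ÷ 3600 s/hour = 9.92 hours.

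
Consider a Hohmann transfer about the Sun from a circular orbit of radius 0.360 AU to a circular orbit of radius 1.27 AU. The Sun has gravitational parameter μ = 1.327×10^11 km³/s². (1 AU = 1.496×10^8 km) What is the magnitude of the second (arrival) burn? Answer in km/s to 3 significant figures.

In km: r₁ = 0.360 × 1.496×10^8 = 5.3856×10^7 km; r₂ = 1.27 × 1.496×10^8 = 1.89992×10^8 km.
The Hohmann ellipse has a_t = (r₁ + r₂)/2 = 1.21924×10^8 km.
On the circular orbit at r = 1.89992×10^8 km, v_c = √(μ/r) = 26.42821 km/s.
Vis-viva on the transfer ellipse at r = 1.89992×10^8 km gives v_t = √[μ(2/r − 1/a_t)] = 17.56468 km/s.
Δv₂ = |v_t − v_c| = |17.56468 − 26.42821| = 8.864 km/s.

Δv₂ = 8.86 km/s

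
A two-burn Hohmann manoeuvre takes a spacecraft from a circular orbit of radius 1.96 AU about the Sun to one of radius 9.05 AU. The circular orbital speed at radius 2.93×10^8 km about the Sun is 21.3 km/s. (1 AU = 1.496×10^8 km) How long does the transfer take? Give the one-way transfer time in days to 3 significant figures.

From the circular-orbit relation v² = μ/r at r = 2.93×10^8 km: μ = v²r = (21.3)² × 2.93×10^8 = 1.32931×10^11 km³/s².
In km: r₁ = 1.96 × 1.496×10^8 = 2.93216×10^8 km; r₂ = 9.05 × 1.496×10^8 = 1.35388×10^9 km.
Semi-major axis of the transfer orbit: a_t = (2.93216×10^8 + 1.35388×10^9)/2 = 8.23548×10^8 km.
Half the transfer-orbit period gives t = π√(a_t³/μ) = 2.036×10^8 s.
Converting: 2.036×10^8 s ÷ 86400 s/day = 2360 days.

t = 2360 days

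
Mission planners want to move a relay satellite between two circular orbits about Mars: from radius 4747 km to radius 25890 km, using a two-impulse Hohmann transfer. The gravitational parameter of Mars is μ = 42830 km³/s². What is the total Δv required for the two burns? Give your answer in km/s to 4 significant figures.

Transfer-ellipse semi-major axis a_t = (r₁ + r₂)/2 = (4747 + 25890)/2 = 15318.5 km.
Circular speed at r₁: v₁ = √(μ/r₁) = √(42830/4747) = 3.00375 km/s.
On the transfer ellipse at r₁, vis-viva gives v_p = √[μ(2/r₁ − 1/a_t)] = 3.90501 km/s.
First burn Δv₁ = |v_p − v₁| = 0.90126 km/s.
At r₂, v₂ = √(μ/r₂) = 1.286199 km/s.
Transfer-orbit speed at r₂: v_a = √[μ(2/r₂ − 1/a_t)] = 0.7159942 km/s.
Second burn Δv₂ = |v₂ − v_a| = 0.57020 km/s.
Δv = Δv₁ + Δv₂ = 0.90126 + 0.57020 = 1.471 km/s.

Δv = 1.471 km/s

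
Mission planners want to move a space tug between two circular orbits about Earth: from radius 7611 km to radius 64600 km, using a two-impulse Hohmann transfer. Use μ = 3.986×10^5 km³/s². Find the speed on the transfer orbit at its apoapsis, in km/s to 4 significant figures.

v = 1.140 km/s

Semi-major axis of the transfer orbit: a_t = (7611 + 64600)/2 = 36105.5 km.
At apoapsis, r = 64600 km.
Applying v² = μ(2/r − 1/a_t): v = 1.140 km/s.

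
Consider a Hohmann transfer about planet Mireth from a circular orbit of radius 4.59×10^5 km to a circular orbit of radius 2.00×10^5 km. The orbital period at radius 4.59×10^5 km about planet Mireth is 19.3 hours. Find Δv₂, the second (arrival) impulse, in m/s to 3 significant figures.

From Kepler's third law T² = 4π²r³/μ at r = 4.59×10^5 km, T = 19.3 hours = 19.3 × 3600 s = 69480 s: μ = 4π²r³/T² = 7.90821×10^8 km³/s².
Transfer-ellipse semi-major axis a_t = (r₁ + r₂)/2 = (4.590×10^5 + 2.000×10^5)/2 = 3.295×10^5 km.
On the circular orbit at r = 2.000×10^5 km, v_c = √(μ/r) = 62.88 km/s.
Transfer-orbit speed at the same r (vis-viva, a = a_t): v_t = √[μ(2/r − 1/a_t)] = 74.22 km/s.
Δv₂ = |v_t − v_c| = |74.22 − 62.88| = 11.34 km/s.

Δv₂ = 11300 m/s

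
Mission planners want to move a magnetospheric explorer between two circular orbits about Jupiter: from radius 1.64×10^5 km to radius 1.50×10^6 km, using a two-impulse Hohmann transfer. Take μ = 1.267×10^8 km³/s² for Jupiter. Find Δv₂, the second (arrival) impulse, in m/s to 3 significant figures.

Semi-major axis of the transfer orbit: a_t = (1.640×10^5 + 1.500×10^6)/2 = 8.320×10^5 km.
Circular speed at r = 1.500×10^6 km: v_c = √(μ/r) = 9.1906 km/s.
Transfer-orbit speed at the same r (vis-viva, a = a_t): v_t = √[μ(2/r − 1/a_t)] = 4.0804 km/s.
Δv₂ = |v_t − v_c| = |4.0804 − 9.1906| = 5.110 km/s.

Δv₂ = 5110 m/s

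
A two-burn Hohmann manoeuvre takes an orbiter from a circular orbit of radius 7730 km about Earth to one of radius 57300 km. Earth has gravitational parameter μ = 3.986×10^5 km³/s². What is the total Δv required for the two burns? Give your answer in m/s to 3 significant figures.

The Hohmann ellipse has a_t = (r₁ + r₂)/2 = 32515 km.
At r₁ the circular-orbit speed is v₁ = √(μ/r₁) = 7.181 km/s.
On the transfer ellipse at r₁, vis-viva equation gives v_p = √[μ(2/r₁ − 1/a_t)] = 9.533 km/s.
First burn Δv₁ = |v_p − v₁| = 2.352 km/s.
Circular speed at r₂: v₂ = √(μ/r₂) = 2.637 km/s.
Transfer-orbit speed at r₂: v_a = √[μ(2/r₂ − 1/a_t)] = 1.286 km/s.
Second burn Δv₂ = |v₂ − v_a| = 1.351 km/s.
Δv = Δv₁ + Δv₂ = 2.352 + 1.351 = 3.703 km/s.

Δv = 3700 m/s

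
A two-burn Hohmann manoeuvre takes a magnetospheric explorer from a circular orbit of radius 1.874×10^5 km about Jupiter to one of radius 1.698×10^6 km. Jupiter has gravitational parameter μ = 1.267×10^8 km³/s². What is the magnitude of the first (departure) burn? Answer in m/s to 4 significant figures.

Δv₁ = 8895 m/s

Semi-major axis of the transfer orbit: a_t = (1.874×10^5 + 1.698×10^6)/2 = 9.427×10^5 km.
Circular speed at r = 1.874×10^5 km: v_c = √(μ/r) = 26.002 km/s.
Transfer-orbit speed at the same r (vis-viva, a = a_t): v_t = √[μ(2/r − 1/a_t)] = 34.897 km/s.
Δv₁ = |v_t − v_c| = |34.897 − 26.002| = 8.895 km/s.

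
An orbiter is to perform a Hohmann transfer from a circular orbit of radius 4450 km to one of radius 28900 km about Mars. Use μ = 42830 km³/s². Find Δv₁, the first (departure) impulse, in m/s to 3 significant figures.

The Hohmann ellipse has a_t = (r₁ + r₂)/2 = 16675 km.
Circular speed at r = 4450 km: v_c = √(μ/r) = 3.10237 km/s.
Transfer-orbit speed at the same r (vis-viva, a = a_t): v_t = √[μ(2/r − 1/a_t)] = 4.08423 km/s.
Δv₁ = |v_t − v_c| = |4.08423 − 3.10237| = 0.9819 km/s.

Δv₁ = 982 m/s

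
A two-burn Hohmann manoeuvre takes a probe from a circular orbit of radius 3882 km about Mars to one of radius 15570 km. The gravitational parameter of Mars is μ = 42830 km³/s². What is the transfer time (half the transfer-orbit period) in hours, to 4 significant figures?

Semi-major axis of the transfer orbit: a_t = (3882 + 15570)/2 = 9726 km.
Transfer time t = π√(a_t³/μ) = π√((9726)³ / 42830) = 14561 s.
Converting: 14561 s ÷ 3600 s/hour = 4.045 hours.

t = 4.045 hours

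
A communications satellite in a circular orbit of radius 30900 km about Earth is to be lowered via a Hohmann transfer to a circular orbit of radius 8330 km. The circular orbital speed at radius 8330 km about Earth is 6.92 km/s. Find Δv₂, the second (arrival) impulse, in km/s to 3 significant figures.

Δv₂ = 1.77 km/s

From the circular-orbit relation v² = μ/r at r = 8330 km: μ = v²r = (6.92)² × 8330 = 3.98894×10^5 km³/s².
The Hohmann ellipse has a_t = (r₁ + r₂)/2 = 19615 km.
Circular speed at r = 8330 km: v_c = √(μ/r) = 6.920 km/s.
Vis-viva on the transfer ellipse at r = 8330 km gives v_t = √[μ(2/r − 1/a_t)] = 8.685 km/s.
Δv₂ = |v_t − v_c| = |8.685 − 6.920| = 1.765 km/s.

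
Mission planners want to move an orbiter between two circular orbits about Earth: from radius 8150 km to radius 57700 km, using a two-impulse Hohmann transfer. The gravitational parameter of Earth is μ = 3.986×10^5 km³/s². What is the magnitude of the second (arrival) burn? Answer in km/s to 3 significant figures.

Δv₂ = 1.32 km/s

The Hohmann ellipse has a_t = (r₁ + r₂)/2 = 32925 km.
On the circular orbit at r = 57700 km, v_c = √(μ/r) = 2.6283 km/s.
Transfer-orbit speed at the same r (vis-viva, a = a_t): v_t = √[μ(2/r − 1/a_t)] = 1.3077 km/s.
Δv₂ = |v_t − v_c| = |1.3077 − 2.6283| = 1.321 km/s.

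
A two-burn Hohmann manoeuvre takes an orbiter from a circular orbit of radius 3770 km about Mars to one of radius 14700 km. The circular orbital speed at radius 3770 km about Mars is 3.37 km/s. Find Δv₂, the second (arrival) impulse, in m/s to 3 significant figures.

From the circular-orbit relation v² = μ/r at r = 3770 km: μ = v²r = (3.37)² × 3770 = 42815.5 km³/s².
Semi-major axis of the transfer orbit: a_t = (3770 + 14700)/2 = 9235 km.
On the circular orbit at r = 14700 km, v_c = √(μ/r) = 1.7066 km/s.
Vis-viva on the transfer ellipse at r = 14700 km gives v_t = √[μ(2/r − 1/a_t)] = 1.0904 km/s.
Δv₂ = |v_t − v_c| = |1.0904 − 1.7066| = 0.6162 km/s.

Δv₂ = 616 m/s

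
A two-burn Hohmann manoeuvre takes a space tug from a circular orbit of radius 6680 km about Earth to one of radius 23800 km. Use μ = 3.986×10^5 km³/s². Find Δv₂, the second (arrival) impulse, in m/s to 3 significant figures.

Δv₂ = 1380 m/s

The Hohmann ellipse has a_t = (r₁ + r₂)/2 = 15240 km.
On the circular orbit at r = 23800 km, v_c = √(μ/r) = 4.092 km/s.
Transfer-orbit speed at the same r (vis-viva, a = a_t): v_t = √[μ(2/r − 1/a_t)] = 2.709 km/s.
Δv₂ = |v_t − v_c| = |2.709 − 4.092| = 1.383 km/s.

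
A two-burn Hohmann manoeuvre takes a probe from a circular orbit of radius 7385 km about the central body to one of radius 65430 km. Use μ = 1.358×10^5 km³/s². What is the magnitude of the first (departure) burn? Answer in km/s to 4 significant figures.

Semi-major axis of the transfer orbit: a_t = (7385 + 65430)/2 = 36407.5 km.
On the circular orbit at r = 7385 km, v_c = √(μ/r) = 4.28820 km/s.
Vis-viva on the transfer ellipse at r = 7385 km gives v_t = √[μ(2/r − 1/a_t)] = 5.74867 km/s.
Δv₁ = |v_t − v_c| = |5.74867 − 4.28820| = 1.460 km/s.

Δv₁ = 1.460 km/s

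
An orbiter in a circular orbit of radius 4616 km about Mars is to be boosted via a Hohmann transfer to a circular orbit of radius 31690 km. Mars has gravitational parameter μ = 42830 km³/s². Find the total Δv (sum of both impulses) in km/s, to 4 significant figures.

Δv = 1.555 km/s

Semi-major axis of the transfer orbit: a_t = (4616 + 31690)/2 = 18153 km.
Circular speed at r₁: v₁ = √(μ/r₁) = √(42830/4616) = 3.04608 km/s.
On the transfer ellipse at r₁, v² = μ(2/r − 1/a) gives v_p = √[μ(2/r₁ − 1/a_t)] = 4.02465 km/s.
First burn Δv₁ = |v_p − v₁| = 0.9786 km/s.
Circular speed at r₂: v₂ = √(μ/r₂) = 1.16255 km/s.
Transfer-orbit speed at r₂: v_a = √[μ(2/r₂ − 1/a_t)] = 0.586235 km/s.
Second burn Δv₂ = |v₂ − v_a| = 0.5763 km/s.
Total Δv = Δv₁ + Δv₂ = 1.555 km/s.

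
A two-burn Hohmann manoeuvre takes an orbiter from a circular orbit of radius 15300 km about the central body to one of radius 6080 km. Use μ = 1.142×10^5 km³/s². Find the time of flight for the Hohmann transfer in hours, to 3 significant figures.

The Hohmann ellipse has a_t = (r₁ + r₂)/2 = 10690 km.
By Kepler's third law the transfer-orbit period is T = 2π√(a_t³/μ), so t = T/2 = 10275 s.
Converting: 10275 s ÷ 3600 s/hour = 2.85 hours.

t = 2.85 hours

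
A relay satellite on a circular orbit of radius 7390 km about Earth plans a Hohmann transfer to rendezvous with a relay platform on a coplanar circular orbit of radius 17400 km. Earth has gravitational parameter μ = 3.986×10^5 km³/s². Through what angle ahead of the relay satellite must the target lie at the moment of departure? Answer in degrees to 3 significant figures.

φ = 71.8°

Transfer-ellipse semi-major axis a_t = (r₁ + r₂)/2 = (7390 + 17400)/2 = 12395 km.
The half-period of the transfer ellipse is t = π√(a_t³/μ) = 6867 s.
Target angular speed ω₂ = √(μ/r₂³) = 2.751×10^-4 rad/s.
Angle swept by the target during transfer: ω₂·t = 1.889 rad = 108.2°.
The relay satellite traverses 180° on the transfer ellipse, so the target must lead by 180° − 108.2° = 71.8°.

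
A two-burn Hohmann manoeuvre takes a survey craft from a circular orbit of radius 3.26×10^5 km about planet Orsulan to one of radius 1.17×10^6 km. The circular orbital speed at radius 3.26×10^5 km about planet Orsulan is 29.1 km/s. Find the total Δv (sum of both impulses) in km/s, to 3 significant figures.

From the circular-orbit relation v² = μ/r at r = 3.26×10^5 km: μ = v²r = (29.1)² × 3.26×10^5 = 2.76060×10^8 km³/s².
The Hohmann ellipse has a_t = (r₁ + r₂)/2 = 7.480×10^5 km.
At r₁ the circular-orbit speed is v₁ = √(μ/r₁) = 29.100 km/s.
Transfer-orbit speed at r₁ (vis-viva equation): v_p = √[μ(2/r₁ − 1/a_t)] = 36.394 km/s.
First burn Δv₁ = |v_p − v₁| = 7.294 km/s.
Circular speed at r₂: v₂ = √(μ/r₂) = 15.36 km/s.
Transfer-orbit speed at r₂: v_a = √[μ(2/r₂ − 1/a_t)] = 10.14 km/s.
Second burn Δv₂ = |v₂ − v_a| = 5.220 km/s.
Δv = Δv₁ + Δv₂ = 7.294 + 5.220 = 12.51 km/s.

Δv = 12.5 km/s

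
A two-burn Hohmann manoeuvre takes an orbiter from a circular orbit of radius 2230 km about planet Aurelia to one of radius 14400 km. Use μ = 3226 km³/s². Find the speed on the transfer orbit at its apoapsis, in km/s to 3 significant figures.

v = 0.245 km/s

The Hohmann ellipse has a_t = (r₁ + r₂)/2 = 8315 km.
The apoapsis of the transfer ellipse is at r = 14400 km.
Applying v² = μ(2/r − 1/a_t): v = 0.2451 km/s.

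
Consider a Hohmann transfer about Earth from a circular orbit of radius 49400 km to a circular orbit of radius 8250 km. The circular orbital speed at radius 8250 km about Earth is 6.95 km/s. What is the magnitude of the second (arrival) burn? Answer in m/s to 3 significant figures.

From the circular-orbit relation v² = μ/r at r = 8250 km: μ = v²r = (6.95)² × 8250 = 3.98496×10^5 km³/s².
The Hohmann ellipse has a_t = (r₁ + r₂)/2 = 28825 km.
On the circular orbit at r = 8250 km, v_c = √(μ/r) = 6.950 km/s.
Vis-viva on the transfer ellipse at r = 8250 km gives v_t = √[μ(2/r − 1/a_t)] = 9.098 km/s.
Δv₂ = |v_t − v_c| = |9.098 − 6.950| = 2.148 km/s.

Δv₂ = 2150 m/s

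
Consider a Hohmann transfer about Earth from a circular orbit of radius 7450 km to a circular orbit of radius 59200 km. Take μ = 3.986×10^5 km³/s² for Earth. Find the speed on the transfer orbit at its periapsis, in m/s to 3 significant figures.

v = 9750 m/s

The Hohmann ellipse has a_t = (r₁ + r₂)/2 = 33325 km.
At periapsis, r = 7450 km.
From the vis-viva equation, v = √[μ(2/r − 1/a_t)] = 9.749 km/s.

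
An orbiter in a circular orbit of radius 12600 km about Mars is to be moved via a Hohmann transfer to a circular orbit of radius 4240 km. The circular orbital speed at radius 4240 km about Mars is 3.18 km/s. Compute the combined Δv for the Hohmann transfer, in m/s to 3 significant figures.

From the circular-orbit relation v² = μ/r at r = 4240 km: μ = v²r = (3.18)² × 4240 = 42876.6 km³/s².
The Hohmann ellipse has a_t = (r₁ + r₂)/2 = 8420 km.
Circular speed at r₁: v₁ = √(μ/r₁) = √(42876.6/12600) = 1.8447 km/s.
On the transfer ellipse at r₁, vis-viva gives v_a = √[μ(2/r₁ − 1/a_t)] = 1.3090 km/s.
First burn Δv₁ = |v_a − v₁| = 0.5357 km/s.
At r₂, v₂ = √(μ/r₂) = 3.1800 km/s.
Transfer-orbit speed at r₂: v_p = √[μ(2/r₂ − 1/a_t)] = 3.8901 km/s.
Second burn Δv₂ = |v₂ − v_p| = 0.7101 km/s.
Total Δv = Δv₁ + Δv₂ = 1.246 km/s.

Δv = 1250 m/s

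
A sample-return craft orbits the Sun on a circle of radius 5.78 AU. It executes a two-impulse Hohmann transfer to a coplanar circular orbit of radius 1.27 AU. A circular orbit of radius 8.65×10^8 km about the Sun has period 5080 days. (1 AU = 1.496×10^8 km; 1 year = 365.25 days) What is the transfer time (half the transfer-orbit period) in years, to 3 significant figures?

t = 3.31 years

From Kepler's third law T² = 4π²r³/μ at r = 8.65×10^8 km, T = 5080 days = 5080 × 86400 s = 4.38912×10^8 s: μ = 4π²r³/T² = 1.32633×10^11 km³/s².
In km: r₁ = 5.78 × 1.496×10^8 = 8.64688×10^8 km; r₂ = 1.27 × 1.496×10^8 = 1.89992×10^8 km.
The Hohmann ellipse has a_t = (r₁ + r₂)/2 = 5.2734×10^8 km.
Half the transfer-orbit period gives t = π√(a_t³/μ) = 1.045×10^8 s.
Converting: 1.045×10^8 s ÷ 3.15576×10^7 s/year (365.25 × 86400) = 3.31 years.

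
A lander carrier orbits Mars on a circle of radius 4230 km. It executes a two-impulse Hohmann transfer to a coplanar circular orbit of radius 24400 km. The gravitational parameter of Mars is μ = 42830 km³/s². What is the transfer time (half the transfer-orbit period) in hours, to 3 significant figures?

t = 7.22 hours

The Hohmann ellipse has a_t = (r₁ + r₂)/2 = 14315 km.
Half the transfer-orbit period gives t = π√(a_t³/μ) = 26000 s.
Converting: 26000 s ÷ 3600 s/hour = 7.22 hours.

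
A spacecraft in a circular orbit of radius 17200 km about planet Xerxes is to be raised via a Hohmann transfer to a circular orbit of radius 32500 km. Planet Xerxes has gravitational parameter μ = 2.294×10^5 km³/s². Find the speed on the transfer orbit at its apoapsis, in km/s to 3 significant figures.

Transfer-ellipse semi-major axis a_t = (r₁ + r₂)/2 = (17200 + 32500)/2 = 24850 km.
At apoapsis, r = 32500 km.
Vis-viva: v = √[μ(2/r − 1/a_t)] = √[2.294×10^5 × (2/32500 − 1/24850)] = 2.210 km/s.

v = 2.21 km/s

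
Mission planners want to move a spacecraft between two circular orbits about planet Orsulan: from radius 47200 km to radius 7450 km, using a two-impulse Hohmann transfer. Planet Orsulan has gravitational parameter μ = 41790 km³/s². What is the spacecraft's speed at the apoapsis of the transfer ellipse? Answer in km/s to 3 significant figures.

v = 0.491 km/s

The Hohmann ellipse has a_t = (r₁ + r₂)/2 = 27325 km.
The apoapsis of the transfer ellipse is at r = 47200 km.
From the vis-viva equation, v = √[μ(2/r − 1/a_t)] = 0.4913 km/s.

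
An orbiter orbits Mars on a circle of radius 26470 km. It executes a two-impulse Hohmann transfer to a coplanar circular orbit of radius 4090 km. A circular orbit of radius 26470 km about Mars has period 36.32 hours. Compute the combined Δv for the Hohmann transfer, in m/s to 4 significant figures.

From Kepler's third law T² = 4π²r³/μ at r = 26470 km, T = 36.32 hours = 36.32 × 3600 s = 1.30752×10^5 s: μ = 4π²r³/T² = 42827.7 km³/s².
Semi-major axis of the transfer orbit: a_t = (26470 + 4090)/2 = 15280 km.
At r₁ the circular-orbit speed is v₁ = √(μ/r₁) = 1.272 km/s.
Transfer-orbit speed at r₁ (vis-viva): v_a = √[μ(2/r₁ − 1/a_t)] = 0.6581 km/s.
First burn Δv₁ = |v_a − v₁| = 0.6139 km/s.
At r₂, v₂ = √(μ/r₂) = 3.236 km/s.
Transfer-orbit speed at r₂: v_p = √[μ(2/r₂ − 1/a_t)] = 4.259 km/s.
Second burn Δv₂ = |v₂ − v_p| = 1.023 km/s.
Total Δv = Δv₁ + Δv₂ = 1.637 km/s.

Δv = 1637 m/s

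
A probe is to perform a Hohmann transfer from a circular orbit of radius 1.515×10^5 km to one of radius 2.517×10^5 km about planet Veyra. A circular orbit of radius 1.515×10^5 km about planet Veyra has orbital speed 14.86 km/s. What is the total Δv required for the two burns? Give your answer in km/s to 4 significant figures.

From the circular-orbit relation v² = μ/r at r = 1.515×10^5 km: μ = v²r = (14.86)² × 1.515×10^5 = 3.34542×10^7 km³/s².
The Hohmann ellipse has a_t = (r₁ + r₂)/2 = 2.016×10^5 km.
Circular speed at r₁: v₁ = √(μ/r₁) = √(3.34542×10^7/1.515×10^5) = 14.860 km/s.
Transfer-orbit speed at r₁ (v² = μ(2/r − 1/a)): v_p = √[μ(2/r₁ − 1/a_t)] = 16.604 km/s.
First burn Δv₁ = |v_p − v₁| = 1.744 km/s.
Circular speed at r₂: v₂ = √(μ/r₂) = 11.529 km/s.
Transfer-orbit speed at r₂: v_a = √[μ(2/r₂ − 1/a_t)] = 9.9941 km/s.
Second burn Δv₂ = |v₂ − v_a| = 1.535 km/s.
Δv = Δv₁ + Δv₂ = 1.744 + 1.535 = 3.279 km/s.

Δv = 3.279 km/s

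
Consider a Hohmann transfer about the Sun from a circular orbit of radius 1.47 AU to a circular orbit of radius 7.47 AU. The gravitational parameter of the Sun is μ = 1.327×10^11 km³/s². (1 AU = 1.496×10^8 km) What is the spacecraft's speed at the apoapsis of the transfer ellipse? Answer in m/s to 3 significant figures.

In km: r₁ = 1.47 × 1.496×10^8 = 2.19912×10^8 km; r₂ = 7.47 × 1.496×10^8 = 1.117512×10^9 km.
The Hohmann ellipse has a_t = (r₁ + r₂)/2 = 6.68712×10^8 km.
At apoapsis, r = 1.117512×10^9 km.
Vis-viva: v = √[μ(2/r − 1/a_t)] = √[1.327×10^11 × (2/1.117512×10^9 − 1/6.68712×10^8)] = 6.249 km/s.

v = 6250 m/s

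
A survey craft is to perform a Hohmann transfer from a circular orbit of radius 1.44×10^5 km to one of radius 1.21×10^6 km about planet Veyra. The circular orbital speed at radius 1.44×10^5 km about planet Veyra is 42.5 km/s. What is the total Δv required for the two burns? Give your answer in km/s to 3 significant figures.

Δv = 22.2 km/s

From the circular-orbit relation v² = μ/r at r = 1.44×10^5 km: μ = v²r = (42.5)² × 1.44×10^5 = 2.60100×10^8 km³/s².
Transfer-ellipse semi-major axis a_t = (r₁ + r₂)/2 = (1.440×10^5 + 1.210×10^6)/2 = 6.770×10^5 km.
Circular speed at r₁: v₁ = √(μ/r₁) = √(2.60100×10^8/1.440×10^5) = 42.50 km/s.
On the transfer ellipse at r₁, v² = μ(2/r − 1/a) gives v_p = √[μ(2/r₁ − 1/a_t)] = 56.82 km/s.
First burn Δv₁ = |v_p − v₁| = 14.32 km/s.
Circular speed at r₂: v₂ = √(μ/r₂) = 14.6615 km/s.
Transfer-orbit speed at r₂: v_a = √[μ(2/r₂ − 1/a_t)] = 6.76183 km/s.
Second burn Δv₂ = |v₂ − v_a| = 7.900 km/s.
Total Δv = Δv₁ + Δv₂ = 22.22 km/s.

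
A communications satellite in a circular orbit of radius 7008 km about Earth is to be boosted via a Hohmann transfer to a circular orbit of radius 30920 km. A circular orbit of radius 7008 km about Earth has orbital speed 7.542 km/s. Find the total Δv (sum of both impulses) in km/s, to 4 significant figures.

Δv = 3.496 km/s

From the circular-orbit relation v² = μ/r at r = 7008 km: μ = v²r = (7.542)² × 7008 = 3.98627×10^5 km³/s².
Semi-major axis of the transfer orbit: a_t = (7008 + 30920)/2 = 18964 km.
Circular speed at r₁: v₁ = √(μ/r₁) = √(3.98627×10^5/7008) = 7.542 km/s.
On the transfer ellipse at r₁, vis-viva equation gives v_p = √[μ(2/r₁ − 1/a_t)] = 9.630 km/s.
First burn Δv₁ = |v_p − v₁| = 2.088 km/s.
At r₂, v₂ = √(μ/r₂) = 3.591 km/s.
Transfer-orbit speed at r₂: v_a = √[μ(2/r₂ − 1/a_t)] = 2.183 km/s.
Second burn Δv₂ = |v₂ − v_a| = 1.408 km/s.
Total Δv = Δv₁ + Δv₂ = 3.496 km/s.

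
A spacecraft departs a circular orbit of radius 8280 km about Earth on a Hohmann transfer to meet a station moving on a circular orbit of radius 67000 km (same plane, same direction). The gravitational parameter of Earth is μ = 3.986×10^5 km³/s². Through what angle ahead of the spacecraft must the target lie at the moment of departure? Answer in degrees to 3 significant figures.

φ = 104°

Transfer-ellipse semi-major axis a_t = (r₁ + r₂)/2 = (8280 + 67000)/2 = 37640 km.
The half-period of the transfer ellipse is t = π√(a_t³/μ) = 36337.55 s.
Target angular speed ω₂ = √(μ/r₂³) = 3.640462×10^-5 rad/s.
Angle swept by the target during transfer: ω₂·t = 1.32285 rad = 75.79°.
The spacecraft traverses 180° on the transfer ellipse, so the target must lead by 180° − 75.79° = 104°.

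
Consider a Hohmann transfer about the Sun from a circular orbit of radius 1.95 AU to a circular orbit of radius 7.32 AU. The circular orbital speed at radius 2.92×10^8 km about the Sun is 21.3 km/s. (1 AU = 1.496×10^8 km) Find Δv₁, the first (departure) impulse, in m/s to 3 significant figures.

From the circular-orbit relation v² = μ/r at r = 2.92×10^8 km: μ = v²r = (21.3)² × 2.92×10^8 = 1.32477×10^11 km³/s².
In km: r₁ = 1.95 × 1.496×10^8 = 2.9172×10^8 km; r₂ = 7.32 × 1.496×10^8 = 1.095072×10^9 km.
Semi-major axis of the transfer orbit: a_t = (2.9172×10^8 + 1.095072×10^9)/2 = 6.93396×10^8 km.
Circular speed at r = 2.9172×10^8 km: v_c = √(μ/r) = 21.31 km/s.
Transfer-orbit speed at the same r (vis-viva, a = a_t): v_t = √[μ(2/r − 1/a_t)] = 26.78 km/s.
Δv₁ = |v_t − v_c| = |26.78 − 21.31| = 5.470 km/s.

Δv₁ = 5470 m/s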